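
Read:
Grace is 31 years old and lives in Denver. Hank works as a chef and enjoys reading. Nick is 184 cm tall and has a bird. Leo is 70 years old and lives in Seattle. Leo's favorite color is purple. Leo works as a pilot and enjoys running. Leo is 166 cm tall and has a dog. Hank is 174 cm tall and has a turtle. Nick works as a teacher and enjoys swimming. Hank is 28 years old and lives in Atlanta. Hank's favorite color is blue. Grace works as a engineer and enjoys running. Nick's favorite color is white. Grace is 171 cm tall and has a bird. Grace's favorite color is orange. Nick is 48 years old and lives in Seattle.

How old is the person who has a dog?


Person with dog is Leo, age 70

70


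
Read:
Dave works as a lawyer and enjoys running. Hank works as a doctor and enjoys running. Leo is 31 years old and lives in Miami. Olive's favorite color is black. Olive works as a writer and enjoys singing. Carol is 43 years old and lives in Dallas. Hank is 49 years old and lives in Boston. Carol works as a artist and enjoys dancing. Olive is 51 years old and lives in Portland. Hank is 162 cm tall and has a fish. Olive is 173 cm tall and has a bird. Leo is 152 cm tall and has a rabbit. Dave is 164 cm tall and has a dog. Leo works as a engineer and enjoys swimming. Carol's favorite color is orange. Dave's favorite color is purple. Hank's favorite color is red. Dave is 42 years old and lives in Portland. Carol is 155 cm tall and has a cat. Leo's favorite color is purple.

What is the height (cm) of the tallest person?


Tallest: Olive at 173 cm

173


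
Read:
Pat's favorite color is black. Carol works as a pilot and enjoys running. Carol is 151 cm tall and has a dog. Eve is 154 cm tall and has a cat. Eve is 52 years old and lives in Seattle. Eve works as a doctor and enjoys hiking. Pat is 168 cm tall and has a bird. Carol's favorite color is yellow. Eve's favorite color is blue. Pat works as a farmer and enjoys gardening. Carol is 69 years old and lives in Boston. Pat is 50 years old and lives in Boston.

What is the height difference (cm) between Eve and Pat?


|154 - 168| = 14

14


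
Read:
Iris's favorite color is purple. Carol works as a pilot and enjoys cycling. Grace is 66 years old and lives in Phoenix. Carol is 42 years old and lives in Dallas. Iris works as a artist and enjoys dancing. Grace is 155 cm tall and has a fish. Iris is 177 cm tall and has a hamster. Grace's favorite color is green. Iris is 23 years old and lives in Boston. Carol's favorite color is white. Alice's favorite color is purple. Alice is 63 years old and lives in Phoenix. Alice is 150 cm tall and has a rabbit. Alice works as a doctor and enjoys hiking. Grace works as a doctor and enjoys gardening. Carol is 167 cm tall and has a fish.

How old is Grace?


Grace is 66 years old

66


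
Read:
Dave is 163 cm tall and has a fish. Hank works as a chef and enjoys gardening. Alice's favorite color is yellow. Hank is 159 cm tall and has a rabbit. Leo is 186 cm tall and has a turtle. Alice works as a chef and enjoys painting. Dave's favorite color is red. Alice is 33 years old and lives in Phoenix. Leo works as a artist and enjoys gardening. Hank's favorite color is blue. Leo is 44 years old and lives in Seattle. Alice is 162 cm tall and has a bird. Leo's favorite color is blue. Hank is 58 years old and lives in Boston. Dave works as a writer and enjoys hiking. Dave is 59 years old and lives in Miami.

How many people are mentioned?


People: Dave, Hank, Leo, Alice. Count = 4

4


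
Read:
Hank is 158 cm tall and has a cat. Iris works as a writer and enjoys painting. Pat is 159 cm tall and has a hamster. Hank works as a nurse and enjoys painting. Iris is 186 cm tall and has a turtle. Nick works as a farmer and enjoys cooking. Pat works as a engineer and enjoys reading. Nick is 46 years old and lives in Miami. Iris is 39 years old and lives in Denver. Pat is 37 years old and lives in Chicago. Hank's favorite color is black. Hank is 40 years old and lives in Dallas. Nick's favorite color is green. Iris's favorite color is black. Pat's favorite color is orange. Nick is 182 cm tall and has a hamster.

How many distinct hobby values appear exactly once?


Unique hobby values: 2

2


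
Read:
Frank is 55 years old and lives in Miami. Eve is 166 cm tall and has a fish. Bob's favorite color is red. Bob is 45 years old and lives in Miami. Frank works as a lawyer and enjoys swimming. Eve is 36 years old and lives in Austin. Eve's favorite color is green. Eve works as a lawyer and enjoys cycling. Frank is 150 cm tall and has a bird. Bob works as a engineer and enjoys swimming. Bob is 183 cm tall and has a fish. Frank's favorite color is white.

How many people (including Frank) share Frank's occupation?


Frank is a lawyer. Count = 2

2


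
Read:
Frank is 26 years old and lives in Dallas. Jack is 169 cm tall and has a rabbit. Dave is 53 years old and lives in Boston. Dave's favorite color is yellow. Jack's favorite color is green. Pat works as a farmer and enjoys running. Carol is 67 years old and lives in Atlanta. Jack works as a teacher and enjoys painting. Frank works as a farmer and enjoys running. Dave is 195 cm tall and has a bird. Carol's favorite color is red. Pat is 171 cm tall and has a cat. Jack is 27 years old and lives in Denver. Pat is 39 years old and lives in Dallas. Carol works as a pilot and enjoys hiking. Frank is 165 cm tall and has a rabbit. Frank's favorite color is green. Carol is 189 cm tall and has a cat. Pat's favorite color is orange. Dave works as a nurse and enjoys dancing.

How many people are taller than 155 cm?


Taller than 155: 5

5


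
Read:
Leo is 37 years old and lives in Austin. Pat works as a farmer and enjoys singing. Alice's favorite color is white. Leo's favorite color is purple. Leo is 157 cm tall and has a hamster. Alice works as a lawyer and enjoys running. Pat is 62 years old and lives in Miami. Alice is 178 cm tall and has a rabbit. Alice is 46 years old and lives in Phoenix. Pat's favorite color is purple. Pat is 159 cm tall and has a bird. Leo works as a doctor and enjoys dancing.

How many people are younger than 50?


Filter: 2

2


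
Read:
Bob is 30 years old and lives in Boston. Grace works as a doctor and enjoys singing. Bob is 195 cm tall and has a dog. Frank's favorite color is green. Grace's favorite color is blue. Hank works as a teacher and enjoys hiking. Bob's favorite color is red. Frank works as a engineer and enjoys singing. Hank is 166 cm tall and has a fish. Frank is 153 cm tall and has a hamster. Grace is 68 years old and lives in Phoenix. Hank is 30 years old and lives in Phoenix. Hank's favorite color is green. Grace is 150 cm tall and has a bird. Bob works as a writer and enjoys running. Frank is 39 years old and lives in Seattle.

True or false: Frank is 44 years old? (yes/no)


Frank is actually 39. no

no


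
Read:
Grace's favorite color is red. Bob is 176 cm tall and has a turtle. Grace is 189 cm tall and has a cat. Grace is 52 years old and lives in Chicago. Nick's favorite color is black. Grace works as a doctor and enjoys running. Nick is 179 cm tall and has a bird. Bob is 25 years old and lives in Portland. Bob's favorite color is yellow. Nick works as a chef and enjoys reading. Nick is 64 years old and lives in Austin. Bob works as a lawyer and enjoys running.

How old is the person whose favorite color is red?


Person with favorite color=red is Grace, age 52

52


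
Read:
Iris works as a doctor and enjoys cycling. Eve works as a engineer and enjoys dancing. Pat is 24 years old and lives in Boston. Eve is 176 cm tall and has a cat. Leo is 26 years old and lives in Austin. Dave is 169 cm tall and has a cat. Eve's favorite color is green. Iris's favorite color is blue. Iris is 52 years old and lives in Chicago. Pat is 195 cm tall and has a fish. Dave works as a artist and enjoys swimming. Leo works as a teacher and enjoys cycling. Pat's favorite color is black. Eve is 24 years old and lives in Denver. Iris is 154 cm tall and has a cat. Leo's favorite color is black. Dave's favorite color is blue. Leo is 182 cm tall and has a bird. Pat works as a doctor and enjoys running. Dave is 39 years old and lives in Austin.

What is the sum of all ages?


26+52+24+39+24 = 165

165


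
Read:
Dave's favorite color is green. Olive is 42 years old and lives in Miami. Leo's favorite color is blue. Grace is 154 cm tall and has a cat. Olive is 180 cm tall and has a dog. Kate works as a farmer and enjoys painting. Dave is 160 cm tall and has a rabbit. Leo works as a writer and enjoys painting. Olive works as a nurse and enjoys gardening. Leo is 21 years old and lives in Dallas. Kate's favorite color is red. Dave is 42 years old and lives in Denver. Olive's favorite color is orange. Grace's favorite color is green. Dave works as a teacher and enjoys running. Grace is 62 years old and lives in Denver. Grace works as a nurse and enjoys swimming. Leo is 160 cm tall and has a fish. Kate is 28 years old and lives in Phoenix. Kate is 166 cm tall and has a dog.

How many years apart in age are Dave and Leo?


42 vs 21, diff = 21

21


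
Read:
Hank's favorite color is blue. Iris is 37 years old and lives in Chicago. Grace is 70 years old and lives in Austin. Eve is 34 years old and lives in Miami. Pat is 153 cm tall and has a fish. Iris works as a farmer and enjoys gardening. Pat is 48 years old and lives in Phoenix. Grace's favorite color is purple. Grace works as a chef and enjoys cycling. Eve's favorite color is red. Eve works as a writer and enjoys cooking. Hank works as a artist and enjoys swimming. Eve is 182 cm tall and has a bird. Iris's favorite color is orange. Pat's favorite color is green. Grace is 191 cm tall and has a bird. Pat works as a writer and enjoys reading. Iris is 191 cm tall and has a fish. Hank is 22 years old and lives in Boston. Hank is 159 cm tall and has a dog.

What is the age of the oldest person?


Oldest: Grace at 70

70


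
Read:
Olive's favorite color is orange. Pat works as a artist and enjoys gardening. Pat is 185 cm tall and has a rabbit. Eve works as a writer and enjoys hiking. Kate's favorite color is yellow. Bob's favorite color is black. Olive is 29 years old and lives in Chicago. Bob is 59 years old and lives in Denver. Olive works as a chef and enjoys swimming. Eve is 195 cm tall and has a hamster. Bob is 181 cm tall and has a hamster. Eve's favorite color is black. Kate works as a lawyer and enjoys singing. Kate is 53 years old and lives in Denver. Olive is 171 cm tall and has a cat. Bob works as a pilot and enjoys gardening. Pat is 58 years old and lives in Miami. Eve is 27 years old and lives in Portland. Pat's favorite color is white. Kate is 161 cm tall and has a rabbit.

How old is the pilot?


The pilot is Bob, age 59

59


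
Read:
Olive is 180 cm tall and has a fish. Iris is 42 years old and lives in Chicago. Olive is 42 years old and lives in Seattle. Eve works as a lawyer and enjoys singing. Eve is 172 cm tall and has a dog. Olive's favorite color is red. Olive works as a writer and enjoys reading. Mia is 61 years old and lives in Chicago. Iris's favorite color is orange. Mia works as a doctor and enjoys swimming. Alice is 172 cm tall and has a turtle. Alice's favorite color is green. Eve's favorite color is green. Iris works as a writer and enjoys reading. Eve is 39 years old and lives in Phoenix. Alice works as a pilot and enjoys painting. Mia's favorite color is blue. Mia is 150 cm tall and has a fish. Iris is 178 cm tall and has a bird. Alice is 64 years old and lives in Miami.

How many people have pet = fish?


Count: 2

2


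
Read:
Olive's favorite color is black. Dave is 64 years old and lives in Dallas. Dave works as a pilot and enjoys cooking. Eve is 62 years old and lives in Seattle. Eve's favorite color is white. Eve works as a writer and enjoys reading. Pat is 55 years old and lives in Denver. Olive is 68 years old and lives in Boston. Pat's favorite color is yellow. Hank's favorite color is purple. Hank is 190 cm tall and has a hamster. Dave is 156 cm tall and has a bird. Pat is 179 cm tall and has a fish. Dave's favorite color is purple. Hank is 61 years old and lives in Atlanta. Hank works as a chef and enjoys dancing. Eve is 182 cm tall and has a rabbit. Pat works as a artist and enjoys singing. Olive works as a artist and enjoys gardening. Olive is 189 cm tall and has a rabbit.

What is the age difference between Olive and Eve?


|68 - 62| = 6

6


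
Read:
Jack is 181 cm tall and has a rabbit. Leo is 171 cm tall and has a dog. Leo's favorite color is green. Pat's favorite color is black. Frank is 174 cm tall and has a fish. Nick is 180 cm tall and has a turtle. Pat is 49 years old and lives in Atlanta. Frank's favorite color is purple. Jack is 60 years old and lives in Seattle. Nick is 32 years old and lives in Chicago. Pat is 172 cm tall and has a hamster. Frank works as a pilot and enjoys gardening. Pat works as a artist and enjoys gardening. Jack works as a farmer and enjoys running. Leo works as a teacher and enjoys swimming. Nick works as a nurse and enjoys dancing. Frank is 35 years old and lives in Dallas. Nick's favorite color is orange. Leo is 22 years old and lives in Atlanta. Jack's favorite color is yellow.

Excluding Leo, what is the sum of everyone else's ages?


Sum (excluding Leo): 176

176


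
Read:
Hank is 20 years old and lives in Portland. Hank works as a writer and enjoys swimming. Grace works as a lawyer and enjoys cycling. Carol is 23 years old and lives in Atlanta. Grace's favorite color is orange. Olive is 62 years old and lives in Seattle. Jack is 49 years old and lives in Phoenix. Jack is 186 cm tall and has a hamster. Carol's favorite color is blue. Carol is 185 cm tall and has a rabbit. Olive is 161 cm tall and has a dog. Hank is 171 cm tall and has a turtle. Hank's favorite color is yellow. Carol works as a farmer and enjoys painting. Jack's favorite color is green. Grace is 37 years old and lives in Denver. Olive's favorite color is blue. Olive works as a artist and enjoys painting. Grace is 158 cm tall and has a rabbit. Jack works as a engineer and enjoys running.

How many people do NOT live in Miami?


Not in Miami: 5

5


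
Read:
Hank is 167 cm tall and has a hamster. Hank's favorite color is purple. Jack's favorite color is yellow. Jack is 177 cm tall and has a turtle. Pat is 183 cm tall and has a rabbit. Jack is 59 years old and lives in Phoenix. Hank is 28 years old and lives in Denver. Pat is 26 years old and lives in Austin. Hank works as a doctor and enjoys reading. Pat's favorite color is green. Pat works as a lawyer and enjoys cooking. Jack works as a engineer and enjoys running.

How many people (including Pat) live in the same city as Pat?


Pat lives in Austin. Count = 1

1


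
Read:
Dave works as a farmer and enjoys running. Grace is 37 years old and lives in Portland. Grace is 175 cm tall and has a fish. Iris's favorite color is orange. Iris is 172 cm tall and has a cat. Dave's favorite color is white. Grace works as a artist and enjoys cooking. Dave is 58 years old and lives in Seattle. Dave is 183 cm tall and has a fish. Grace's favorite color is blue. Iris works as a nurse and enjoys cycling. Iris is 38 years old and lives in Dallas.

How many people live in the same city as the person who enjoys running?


Person with hobby running is Dave, city Seattle. Count = 1

1


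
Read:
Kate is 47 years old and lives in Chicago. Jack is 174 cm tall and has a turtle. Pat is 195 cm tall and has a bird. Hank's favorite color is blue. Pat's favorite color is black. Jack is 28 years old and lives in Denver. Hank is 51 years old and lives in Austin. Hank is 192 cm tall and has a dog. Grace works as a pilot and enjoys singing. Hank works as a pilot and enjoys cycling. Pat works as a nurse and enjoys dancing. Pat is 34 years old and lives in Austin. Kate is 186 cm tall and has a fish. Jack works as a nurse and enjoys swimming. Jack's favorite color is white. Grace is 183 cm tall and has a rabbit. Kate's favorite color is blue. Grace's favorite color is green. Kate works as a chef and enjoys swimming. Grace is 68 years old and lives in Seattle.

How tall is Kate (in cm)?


Kate is 186 cm tall

186


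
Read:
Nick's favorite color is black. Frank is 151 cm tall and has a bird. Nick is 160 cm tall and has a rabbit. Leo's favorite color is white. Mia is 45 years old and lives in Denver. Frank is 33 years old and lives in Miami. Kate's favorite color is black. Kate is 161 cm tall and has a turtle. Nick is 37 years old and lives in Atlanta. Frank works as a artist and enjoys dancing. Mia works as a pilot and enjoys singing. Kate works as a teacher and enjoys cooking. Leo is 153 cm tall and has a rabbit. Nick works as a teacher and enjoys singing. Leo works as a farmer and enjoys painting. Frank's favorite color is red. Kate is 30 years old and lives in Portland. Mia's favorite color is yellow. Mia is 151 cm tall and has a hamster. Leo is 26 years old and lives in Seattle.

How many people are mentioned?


People: Frank, Mia, Kate, Leo, Nick. Count = 5

5


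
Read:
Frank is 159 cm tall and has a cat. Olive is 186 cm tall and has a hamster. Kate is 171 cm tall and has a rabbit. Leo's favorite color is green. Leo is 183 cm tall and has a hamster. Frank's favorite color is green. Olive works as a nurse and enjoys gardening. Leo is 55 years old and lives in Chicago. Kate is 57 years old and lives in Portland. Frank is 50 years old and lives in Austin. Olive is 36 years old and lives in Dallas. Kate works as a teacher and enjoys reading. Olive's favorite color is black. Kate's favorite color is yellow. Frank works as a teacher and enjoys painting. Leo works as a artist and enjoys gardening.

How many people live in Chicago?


Count in Chicago: 1

1


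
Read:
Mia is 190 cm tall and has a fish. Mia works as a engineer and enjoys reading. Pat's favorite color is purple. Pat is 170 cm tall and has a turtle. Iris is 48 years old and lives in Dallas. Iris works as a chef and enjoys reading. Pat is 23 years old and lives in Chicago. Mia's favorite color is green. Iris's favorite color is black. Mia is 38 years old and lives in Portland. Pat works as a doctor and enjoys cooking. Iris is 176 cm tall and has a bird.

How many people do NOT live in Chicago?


Not in Chicago: 2

2


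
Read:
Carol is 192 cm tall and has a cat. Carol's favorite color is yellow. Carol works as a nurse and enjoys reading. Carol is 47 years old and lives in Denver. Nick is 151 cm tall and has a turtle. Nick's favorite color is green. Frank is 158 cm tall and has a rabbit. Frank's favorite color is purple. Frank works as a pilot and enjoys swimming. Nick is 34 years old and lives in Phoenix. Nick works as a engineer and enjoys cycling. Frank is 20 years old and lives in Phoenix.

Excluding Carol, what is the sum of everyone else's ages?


Sum (excluding Carol): 54

54


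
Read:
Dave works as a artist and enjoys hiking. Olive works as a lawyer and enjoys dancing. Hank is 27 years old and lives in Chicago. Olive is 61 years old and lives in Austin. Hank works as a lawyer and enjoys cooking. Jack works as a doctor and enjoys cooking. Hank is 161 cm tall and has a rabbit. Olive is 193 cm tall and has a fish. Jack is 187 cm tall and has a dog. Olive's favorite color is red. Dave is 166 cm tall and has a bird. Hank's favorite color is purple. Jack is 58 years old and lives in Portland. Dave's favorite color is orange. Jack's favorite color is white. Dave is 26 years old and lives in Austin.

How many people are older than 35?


Filter: 2

2


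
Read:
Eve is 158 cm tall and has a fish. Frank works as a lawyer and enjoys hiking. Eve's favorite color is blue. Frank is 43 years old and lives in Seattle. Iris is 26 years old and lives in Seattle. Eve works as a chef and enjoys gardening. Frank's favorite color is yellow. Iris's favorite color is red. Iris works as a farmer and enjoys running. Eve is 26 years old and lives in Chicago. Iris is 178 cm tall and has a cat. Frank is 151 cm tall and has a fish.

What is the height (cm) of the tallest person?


Tallest: Iris at 178 cm

178


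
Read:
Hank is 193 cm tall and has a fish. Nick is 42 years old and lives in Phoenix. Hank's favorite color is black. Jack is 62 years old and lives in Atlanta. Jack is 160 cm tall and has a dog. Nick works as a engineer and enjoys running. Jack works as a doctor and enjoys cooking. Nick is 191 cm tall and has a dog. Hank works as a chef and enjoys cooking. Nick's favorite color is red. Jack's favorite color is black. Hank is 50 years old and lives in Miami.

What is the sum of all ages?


50+62+42 = 154

154


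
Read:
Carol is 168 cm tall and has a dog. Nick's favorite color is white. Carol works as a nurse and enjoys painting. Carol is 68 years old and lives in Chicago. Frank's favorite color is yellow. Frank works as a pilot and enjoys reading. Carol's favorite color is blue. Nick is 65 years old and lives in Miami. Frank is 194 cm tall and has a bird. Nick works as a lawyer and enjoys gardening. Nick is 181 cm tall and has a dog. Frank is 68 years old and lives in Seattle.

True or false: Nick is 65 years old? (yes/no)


Nick is actually 65. yes

yes


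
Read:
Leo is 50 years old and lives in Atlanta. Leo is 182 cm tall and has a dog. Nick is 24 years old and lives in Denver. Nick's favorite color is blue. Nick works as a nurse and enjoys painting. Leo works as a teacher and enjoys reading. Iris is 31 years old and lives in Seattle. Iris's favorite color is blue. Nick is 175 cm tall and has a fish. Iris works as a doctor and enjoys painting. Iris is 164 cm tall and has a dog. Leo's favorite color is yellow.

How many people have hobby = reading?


Count: 1

1


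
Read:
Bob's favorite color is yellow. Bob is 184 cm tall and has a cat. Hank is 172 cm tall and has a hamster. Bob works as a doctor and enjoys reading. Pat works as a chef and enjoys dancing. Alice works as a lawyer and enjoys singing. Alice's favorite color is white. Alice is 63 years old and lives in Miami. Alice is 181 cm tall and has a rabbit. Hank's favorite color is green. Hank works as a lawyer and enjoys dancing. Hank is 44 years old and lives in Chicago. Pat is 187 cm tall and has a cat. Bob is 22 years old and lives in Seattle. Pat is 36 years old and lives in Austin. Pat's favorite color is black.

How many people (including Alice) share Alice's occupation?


Alice is a lawyer. Count = 2

2


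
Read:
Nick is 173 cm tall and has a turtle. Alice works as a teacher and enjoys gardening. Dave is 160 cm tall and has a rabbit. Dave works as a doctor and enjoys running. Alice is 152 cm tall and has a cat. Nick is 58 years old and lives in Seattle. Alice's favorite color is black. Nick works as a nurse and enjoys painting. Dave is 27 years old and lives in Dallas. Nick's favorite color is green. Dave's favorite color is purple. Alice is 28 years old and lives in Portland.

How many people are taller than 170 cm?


Taller than 170: 1

1


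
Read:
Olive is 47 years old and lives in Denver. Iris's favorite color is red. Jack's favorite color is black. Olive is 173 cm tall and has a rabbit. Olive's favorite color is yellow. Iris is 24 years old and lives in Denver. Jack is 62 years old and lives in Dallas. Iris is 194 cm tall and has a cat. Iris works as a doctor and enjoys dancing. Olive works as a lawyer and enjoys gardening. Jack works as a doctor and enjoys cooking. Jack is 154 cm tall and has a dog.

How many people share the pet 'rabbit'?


Count: 1

1


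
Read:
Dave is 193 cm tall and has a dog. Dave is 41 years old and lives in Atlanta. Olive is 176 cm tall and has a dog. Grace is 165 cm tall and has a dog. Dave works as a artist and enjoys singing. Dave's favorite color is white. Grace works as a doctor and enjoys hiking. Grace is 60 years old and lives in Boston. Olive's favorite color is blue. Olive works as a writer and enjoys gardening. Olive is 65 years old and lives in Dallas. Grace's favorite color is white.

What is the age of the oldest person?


Oldest: Olive at 65

65


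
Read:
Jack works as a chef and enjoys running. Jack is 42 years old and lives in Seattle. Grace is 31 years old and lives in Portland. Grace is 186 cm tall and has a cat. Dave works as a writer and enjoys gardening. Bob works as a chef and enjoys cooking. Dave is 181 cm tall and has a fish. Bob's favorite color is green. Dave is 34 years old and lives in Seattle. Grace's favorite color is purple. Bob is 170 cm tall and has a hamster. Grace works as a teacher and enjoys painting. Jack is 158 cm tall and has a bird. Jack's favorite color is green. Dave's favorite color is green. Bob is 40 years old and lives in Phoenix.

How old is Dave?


Dave is 34 years old

34


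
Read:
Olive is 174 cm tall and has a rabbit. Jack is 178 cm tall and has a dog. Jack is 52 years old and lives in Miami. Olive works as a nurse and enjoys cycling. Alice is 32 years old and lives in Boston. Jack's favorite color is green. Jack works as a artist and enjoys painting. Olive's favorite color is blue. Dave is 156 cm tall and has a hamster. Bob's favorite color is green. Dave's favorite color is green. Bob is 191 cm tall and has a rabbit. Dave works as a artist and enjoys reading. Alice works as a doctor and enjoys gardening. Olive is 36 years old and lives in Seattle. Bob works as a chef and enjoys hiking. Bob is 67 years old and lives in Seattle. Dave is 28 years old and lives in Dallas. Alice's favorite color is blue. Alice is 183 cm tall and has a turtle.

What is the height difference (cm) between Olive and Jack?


|174 - 178| = 4

4


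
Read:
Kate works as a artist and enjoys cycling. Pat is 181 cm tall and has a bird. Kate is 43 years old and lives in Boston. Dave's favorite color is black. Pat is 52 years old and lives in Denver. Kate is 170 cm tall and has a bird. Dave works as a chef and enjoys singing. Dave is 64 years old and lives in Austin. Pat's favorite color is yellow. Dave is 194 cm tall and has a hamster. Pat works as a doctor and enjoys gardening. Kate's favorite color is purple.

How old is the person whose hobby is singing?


Person with hobby=singing is Dave, age 64

64


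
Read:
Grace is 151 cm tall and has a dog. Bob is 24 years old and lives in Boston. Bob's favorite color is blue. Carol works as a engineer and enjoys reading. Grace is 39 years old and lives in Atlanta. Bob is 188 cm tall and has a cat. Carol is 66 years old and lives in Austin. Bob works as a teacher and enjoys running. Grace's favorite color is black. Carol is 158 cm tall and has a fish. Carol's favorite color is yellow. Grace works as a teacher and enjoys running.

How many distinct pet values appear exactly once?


Unique pet values: 3

3


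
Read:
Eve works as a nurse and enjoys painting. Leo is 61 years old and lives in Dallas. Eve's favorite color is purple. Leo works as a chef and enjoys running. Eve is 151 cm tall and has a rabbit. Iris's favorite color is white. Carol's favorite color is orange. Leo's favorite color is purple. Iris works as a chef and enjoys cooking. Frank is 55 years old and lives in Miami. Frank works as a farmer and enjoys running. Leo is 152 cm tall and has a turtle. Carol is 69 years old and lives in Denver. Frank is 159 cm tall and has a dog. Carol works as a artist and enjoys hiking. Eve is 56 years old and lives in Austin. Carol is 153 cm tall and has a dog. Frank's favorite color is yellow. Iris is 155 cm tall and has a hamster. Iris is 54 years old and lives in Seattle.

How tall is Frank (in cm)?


Frank is 159 cm tall

159


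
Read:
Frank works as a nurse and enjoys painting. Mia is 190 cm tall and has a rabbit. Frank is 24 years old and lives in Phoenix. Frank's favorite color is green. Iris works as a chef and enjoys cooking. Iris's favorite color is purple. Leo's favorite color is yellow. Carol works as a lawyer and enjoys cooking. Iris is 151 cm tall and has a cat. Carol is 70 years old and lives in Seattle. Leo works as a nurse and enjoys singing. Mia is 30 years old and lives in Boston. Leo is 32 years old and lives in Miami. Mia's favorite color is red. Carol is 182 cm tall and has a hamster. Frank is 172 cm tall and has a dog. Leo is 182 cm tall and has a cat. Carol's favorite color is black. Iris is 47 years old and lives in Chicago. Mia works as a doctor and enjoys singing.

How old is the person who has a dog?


Person with dog is Frank, age 24

24


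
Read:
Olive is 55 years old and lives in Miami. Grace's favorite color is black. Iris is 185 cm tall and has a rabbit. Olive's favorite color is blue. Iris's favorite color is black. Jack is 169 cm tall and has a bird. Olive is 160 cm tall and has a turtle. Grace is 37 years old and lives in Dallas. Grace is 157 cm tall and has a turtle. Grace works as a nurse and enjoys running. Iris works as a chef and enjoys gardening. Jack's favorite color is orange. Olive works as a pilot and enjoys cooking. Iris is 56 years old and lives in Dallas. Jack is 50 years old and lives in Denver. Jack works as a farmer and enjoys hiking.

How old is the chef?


The chef is Iris, age 56

56


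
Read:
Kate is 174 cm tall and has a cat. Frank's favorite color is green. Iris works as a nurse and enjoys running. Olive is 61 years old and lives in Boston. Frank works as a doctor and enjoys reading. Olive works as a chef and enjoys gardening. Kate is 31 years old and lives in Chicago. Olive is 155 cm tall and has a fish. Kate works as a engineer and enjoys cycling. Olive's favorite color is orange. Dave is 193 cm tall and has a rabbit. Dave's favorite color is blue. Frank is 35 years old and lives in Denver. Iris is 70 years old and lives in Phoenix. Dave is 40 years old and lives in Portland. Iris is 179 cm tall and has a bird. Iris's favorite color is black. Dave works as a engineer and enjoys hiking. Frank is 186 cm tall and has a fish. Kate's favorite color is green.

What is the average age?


Sum=237, n=5, avg=47.4

47.4


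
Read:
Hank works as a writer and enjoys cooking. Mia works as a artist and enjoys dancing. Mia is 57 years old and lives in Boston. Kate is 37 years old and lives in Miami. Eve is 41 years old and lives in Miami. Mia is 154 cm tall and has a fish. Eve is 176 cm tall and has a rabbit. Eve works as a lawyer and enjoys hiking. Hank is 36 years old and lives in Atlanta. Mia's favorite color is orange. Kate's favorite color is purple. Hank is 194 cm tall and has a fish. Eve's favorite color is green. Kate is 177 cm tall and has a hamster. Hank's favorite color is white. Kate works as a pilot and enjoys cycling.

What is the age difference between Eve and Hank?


|41 - 36| = 5

5


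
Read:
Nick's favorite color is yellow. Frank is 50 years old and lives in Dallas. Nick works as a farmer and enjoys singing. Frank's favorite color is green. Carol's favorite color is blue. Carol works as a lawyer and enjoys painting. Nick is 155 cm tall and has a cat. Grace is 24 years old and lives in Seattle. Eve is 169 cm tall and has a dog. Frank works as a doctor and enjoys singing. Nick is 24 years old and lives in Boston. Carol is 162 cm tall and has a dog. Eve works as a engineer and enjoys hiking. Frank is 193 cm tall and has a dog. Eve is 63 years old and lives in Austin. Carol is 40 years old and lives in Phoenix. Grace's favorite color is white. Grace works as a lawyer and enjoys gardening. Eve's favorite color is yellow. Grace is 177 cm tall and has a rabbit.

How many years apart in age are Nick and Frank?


24 vs 50, diff = 26

26


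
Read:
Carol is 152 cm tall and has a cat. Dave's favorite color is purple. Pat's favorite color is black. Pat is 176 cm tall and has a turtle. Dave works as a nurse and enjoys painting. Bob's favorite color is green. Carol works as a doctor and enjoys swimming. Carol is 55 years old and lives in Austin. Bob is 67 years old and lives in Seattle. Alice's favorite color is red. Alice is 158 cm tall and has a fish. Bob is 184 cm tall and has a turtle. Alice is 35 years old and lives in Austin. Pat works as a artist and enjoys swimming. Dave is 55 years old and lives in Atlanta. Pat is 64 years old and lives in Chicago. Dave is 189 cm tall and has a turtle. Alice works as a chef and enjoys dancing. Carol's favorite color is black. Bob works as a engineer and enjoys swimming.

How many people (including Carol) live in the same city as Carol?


Carol lives in Austin. Count = 2

2


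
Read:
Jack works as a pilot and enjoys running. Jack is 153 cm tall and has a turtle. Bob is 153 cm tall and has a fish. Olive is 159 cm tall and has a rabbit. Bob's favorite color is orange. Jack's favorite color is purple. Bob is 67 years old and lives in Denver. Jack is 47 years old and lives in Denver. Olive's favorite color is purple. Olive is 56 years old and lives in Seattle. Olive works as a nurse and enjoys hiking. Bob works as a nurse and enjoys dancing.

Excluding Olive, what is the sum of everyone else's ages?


Sum (excluding Olive): 114

114


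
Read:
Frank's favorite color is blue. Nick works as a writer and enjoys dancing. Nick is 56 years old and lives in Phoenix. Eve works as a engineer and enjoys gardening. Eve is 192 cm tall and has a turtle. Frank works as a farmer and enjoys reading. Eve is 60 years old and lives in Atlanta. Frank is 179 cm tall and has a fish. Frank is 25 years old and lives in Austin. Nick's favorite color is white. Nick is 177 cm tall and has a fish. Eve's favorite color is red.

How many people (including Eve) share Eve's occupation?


Eve is a engineer. Count = 1

1


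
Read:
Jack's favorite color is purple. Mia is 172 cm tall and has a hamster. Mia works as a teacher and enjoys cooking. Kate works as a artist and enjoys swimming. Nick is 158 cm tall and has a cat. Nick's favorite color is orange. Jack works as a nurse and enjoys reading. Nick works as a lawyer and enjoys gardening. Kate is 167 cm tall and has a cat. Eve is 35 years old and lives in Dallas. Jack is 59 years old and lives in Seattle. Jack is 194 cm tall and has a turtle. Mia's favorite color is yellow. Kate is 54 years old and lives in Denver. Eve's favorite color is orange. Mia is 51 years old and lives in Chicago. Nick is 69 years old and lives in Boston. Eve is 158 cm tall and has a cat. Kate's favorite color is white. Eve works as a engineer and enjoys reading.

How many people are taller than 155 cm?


Taller than 155: 5

5


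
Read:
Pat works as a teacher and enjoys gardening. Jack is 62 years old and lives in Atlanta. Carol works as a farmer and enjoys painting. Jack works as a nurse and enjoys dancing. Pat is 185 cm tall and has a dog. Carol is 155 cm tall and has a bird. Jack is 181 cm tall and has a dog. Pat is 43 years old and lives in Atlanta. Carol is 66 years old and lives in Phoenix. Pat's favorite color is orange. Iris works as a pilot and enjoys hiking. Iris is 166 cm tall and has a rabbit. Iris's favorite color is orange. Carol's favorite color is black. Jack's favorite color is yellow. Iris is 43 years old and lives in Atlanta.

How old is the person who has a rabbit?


Person with rabbit is Iris, age 43

43


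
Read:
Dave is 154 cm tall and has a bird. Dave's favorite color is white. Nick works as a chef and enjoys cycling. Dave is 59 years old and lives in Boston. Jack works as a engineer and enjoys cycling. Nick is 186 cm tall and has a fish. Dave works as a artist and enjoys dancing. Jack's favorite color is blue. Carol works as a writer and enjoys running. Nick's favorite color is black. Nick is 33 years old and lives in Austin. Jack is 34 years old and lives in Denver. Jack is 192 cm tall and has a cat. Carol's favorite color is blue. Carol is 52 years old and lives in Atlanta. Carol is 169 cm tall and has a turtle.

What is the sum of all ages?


52+59+33+34 = 178

178


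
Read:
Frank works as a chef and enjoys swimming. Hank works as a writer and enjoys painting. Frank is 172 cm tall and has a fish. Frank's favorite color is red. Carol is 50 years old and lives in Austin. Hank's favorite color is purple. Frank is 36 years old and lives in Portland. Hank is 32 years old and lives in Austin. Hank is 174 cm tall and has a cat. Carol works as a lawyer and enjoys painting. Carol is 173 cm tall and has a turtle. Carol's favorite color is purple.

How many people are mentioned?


People: Carol, Hank, Frank. Count = 3

3


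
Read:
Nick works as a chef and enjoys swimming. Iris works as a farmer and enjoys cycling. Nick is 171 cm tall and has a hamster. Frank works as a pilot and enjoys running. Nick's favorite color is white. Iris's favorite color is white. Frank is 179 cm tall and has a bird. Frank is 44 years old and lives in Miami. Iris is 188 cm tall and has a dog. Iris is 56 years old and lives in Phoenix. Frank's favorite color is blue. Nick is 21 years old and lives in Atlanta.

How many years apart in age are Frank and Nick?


44 vs 21, diff = 23

23


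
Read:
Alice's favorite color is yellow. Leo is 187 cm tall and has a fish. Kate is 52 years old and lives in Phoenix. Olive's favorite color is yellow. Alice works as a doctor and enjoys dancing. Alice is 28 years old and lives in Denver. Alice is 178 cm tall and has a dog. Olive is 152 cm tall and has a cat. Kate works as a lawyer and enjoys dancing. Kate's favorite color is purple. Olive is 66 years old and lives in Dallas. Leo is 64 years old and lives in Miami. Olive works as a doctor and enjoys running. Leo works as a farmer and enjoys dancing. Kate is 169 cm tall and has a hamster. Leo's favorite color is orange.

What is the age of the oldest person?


Oldest: Olive at 66

66


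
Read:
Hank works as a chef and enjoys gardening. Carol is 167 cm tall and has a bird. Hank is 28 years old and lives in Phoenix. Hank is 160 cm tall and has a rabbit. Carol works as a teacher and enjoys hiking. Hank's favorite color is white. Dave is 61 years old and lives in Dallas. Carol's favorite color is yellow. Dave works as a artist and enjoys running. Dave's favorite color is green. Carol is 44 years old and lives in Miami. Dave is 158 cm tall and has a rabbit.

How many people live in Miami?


Count in Miami: 1

1


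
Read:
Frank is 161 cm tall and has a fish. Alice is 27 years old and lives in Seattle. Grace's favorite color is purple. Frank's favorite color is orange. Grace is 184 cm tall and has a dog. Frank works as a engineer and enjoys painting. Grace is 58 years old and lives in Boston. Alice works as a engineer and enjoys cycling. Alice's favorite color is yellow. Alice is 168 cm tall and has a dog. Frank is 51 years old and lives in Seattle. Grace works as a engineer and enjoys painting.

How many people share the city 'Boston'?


Count: 1

1


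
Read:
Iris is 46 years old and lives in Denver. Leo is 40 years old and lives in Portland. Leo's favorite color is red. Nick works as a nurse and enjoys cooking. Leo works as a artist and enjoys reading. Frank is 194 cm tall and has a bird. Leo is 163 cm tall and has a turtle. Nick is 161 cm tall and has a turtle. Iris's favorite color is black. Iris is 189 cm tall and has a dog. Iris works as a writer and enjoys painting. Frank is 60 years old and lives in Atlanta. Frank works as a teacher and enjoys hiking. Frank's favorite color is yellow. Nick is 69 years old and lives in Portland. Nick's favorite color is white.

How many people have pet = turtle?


Count: 2

2


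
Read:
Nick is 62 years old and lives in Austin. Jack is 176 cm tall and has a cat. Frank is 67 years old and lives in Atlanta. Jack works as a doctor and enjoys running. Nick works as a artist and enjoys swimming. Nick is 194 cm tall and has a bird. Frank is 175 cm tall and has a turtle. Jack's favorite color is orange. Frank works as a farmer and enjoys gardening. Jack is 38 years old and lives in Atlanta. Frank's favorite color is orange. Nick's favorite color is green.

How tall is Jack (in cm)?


Jack is 176 cm tall

176


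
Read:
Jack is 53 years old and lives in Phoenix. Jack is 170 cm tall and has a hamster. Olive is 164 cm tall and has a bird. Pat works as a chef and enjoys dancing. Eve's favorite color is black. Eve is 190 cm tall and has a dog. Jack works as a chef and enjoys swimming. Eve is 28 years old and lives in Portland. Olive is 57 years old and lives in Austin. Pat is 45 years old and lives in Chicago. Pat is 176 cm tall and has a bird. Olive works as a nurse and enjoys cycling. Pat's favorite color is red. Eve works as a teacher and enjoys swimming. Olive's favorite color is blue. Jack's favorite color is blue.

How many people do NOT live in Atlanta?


Not in Atlanta: 4

4
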